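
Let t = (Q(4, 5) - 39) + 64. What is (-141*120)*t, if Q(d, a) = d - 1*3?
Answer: -439920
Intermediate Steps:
Q(d, a) = -3 + d (Q(d, a) = d - 3 = -3 + d)
t = 26 (t = ((-3 + 4) - 39) + 64 = (1 - 39) + 64 = -38 + 64 = 26)
(-141*120)*t = -141*120*26 = -16920*26 = -439920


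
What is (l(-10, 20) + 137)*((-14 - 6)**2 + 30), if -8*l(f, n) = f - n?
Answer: 121045/2 ≈ 60523.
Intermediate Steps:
l(f, n) = -f/8 + n/8 (l(f, n) = -(f - n)/8 = -f/8 + n/8)
(l(-10, 20) + 137)*((-14 - 6)**2 + 30) = ((-1/8*(-10) + (1/8)*20) + 137)*((-14 - 6)**2 + 30) = ((5/4 + 5/2) + 137)*((-20)**2 + 30) = (15/4 + 137)*(400 + 30) = (563/4)*430 = 121045/2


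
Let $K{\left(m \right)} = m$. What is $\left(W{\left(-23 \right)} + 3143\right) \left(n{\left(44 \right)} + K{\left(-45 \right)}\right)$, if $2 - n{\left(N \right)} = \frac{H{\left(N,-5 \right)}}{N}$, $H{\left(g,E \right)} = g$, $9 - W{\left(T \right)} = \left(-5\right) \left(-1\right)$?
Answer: $-138468$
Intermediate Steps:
$W{\left(T \right)} = 4$ ($W{\left(T \right)} = 9 - \left(-5\right) \left(-1\right) = 9 - 5 = 4$)
$n{\left(N \right)} = 1$ ($n{\left(N \right)} = 2 - \frac{N}{N} = 2 - 1 = 1$)
$\left(W{\left(-23 \right)} + 3143\right) \left(n{\left(44 \right)} + K{\left(-45 \right)}\right) = \left(4 + 3143\right) \left(1 - 45\right) = 3147 \left(-44\right) = -138468$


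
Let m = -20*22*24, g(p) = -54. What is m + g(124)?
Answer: -10614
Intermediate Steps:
m = -10560 (m = -440*24 = -10560)
m + g(124) = -10560 - 54 = -10614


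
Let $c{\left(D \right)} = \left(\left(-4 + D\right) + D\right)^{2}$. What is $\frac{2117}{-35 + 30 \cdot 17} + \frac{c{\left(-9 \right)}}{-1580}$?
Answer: $\frac{155748}{37525} \approx 4.1505$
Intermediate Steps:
$c{\left(D \right)} = \left(-4 + 2 D\right)^{2}$
$\frac{2117}{-35 + 30 \cdot 17} + \frac{c{\left(-9 \right)}}{-1580} = \frac{2117}{-35 + 30 \cdot 17} + \frac{4 \left(-2 - 9\right)^{2}}{-1580} = \frac{2117}{-35 + 510} + 4 \left(-11\right)^{2} \left(- \frac{1}{1580}\right) = \frac{2117}{475} + 4 \cdot 121 \left(- \frac{1}{1580}\right) = 2117 \cdot \frac{1}{475} + 484 \left(- \frac{1}{1580}\right) = \frac{2117}{475} - \frac{121}{395} = \frac{155748}{37525}$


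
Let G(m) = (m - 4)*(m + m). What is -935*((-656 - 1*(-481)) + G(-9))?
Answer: -55165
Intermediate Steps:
G(m) = 2*m*(-4 + m) (G(m) = (-4 + m)*(2*m) = 2*m*(-4 + m))
-935*((-656 - 1*(-481)) + G(-9)) = -935*((-656 - 1*(-481)) + 2*(-9)*(-4 - 9)) = -935*((-656 + 481) + 2*(-9)*(-13)) = -935*(-175 + 234) = -935*59 = -55165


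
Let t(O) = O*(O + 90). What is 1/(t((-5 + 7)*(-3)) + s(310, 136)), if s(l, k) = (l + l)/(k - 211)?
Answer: -15/7684 ≈ -0.0019521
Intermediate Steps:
t(O) = O*(90 + O)
s(l, k) = 2*l/(-211 + k) (s(l, k) = (2*l)/(-211 + k) = 2*l/(-211 + k))
1/(t((-5 + 7)*(-3)) + s(310, 136)) = 1/(((-5 + 7)*(-3))*(90 + (-5 + 7)*(-3)) + 2*310/(-211 + 136)) = 1/((2*(-3))*(90 + 2*(-3)) + 2*310/(-75)) = 1/(-6*(90 - 6) + 2*310*(-1/75)) = 1/(-6*84 - 124/15) = 1/(-504 - 124/15) = 1/(-7684/15) = -15/7684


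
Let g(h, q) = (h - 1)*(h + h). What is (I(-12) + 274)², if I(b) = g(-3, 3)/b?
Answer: 73984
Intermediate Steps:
g(h, q) = 2*h*(-1 + h) (g(h, q) = (-1 + h)*(2*h) = 2*h*(-1 + h))
I(b) = 24/b (I(b) = (2*(-3)*(-1 - 3))/b = (2*(-3)*(-4))/b = 24/b)
(I(-12) + 274)² = (24/(-12) + 274)² = (24*(-1/12) + 274)² = (-2 + 274)² = 272² = 73984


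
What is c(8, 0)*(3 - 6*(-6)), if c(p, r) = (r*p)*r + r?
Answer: 0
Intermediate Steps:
c(p, r) = r + p*r² (c(p, r) = (p*r)*r + r = p*r² + r = r + p*r²)
c(8, 0)*(3 - 6*(-6)) = (0*(1 + 8*0))*(3 - 6*(-6)) = (0*(1 + 0))*(3 + 36) = (0*1)*39 = 0*39 = 0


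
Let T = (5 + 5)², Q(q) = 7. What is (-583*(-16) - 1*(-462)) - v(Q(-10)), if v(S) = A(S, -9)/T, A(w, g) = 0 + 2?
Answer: 489499/50 ≈ 9790.0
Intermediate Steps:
A(w, g) = 2
T = 100 (T = 10² = 100)
v(S) = 1/50 (v(S) = 2/100 = 2*(1/100) = 1/50)
(-583*(-16) - 1*(-462)) - v(Q(-10)) = (-583*(-16) - 1*(-462)) - 1*1/50 = (9328 + 462) - 1/50 = 9790 - 1/50 = 489499/50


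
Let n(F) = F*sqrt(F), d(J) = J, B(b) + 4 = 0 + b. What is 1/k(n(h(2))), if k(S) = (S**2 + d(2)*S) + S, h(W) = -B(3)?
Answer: 1/4 ≈ 0.25000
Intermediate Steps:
B(b) = -4 + b (B(b) = -4 + (0 + b) = -4 + b)
h(W) = 1 (h(W) = -(-4 + 3) = -1*(-1) = 1)
n(F) = F**(3/2)
k(S) = S**2 + 3*S (k(S) = (S**2 + 2*S) + S = S**2 + 3*S)
1/k(n(h(2))) = 1/(1**(3/2)*(3 + 1**(3/2))) = 1/(1*(3 + 1)) = 1/(1*4) = 1/4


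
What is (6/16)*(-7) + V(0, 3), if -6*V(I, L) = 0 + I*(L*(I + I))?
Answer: -21/8 ≈ -2.6250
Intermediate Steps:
V(I, L) = -L*I**2/3 (V(I, L) = -(0 + I*(L*(I + I)))/6 = -(0 + I*(L*(2*I)))/6 = -(0 + I*(2*I*L))/6 = -(0 + 2*L*I**2)/6 = -L*I**2/3)
(6/16)*(-7) + V(0, 3) = (6/16)*(-7) - 1/3*3*0**2 = (6*(1/16))*(-7) - 1/3*3*0 = (3/8)*(-7) + 0 = -21/8 + 0 = -21/8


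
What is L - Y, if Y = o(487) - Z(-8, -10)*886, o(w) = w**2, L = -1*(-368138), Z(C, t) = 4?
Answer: 134513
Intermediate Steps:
L = 368138
Y = 233625 (Y = 487**2 - 4*886 = 237169 - 1*3544 = 237169 - 3544 = 233625)
L - Y = 368138 - 1*233625 = 368138 - 233625 = 134513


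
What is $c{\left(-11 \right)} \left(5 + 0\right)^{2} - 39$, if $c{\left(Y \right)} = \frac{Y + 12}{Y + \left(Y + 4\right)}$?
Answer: $- \frac{727}{18} \approx -40.389$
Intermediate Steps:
$c{\left(Y \right)} = \frac{12 + Y}{4 + 2 Y}$ ($c{\left(Y \right)} = \frac{12 + Y}{Y + \left(4 + Y\right)} = \frac{12 + Y}{4 + 2 Y}$)
$c{\left(-11 \right)} \left(5 + 0\right)^{2} - 39 = \frac{12 - 11}{2 \left(2 - 11\right)} \left(5 + 0\right)^{2} - 39 = \frac{1}{2} \frac{1}{-9} \cdot 1 \cdot 5^{2} - 39 = \frac{1}{2} \left(- \frac{1}{9}\right) 1 \cdot 25 - 39 = \left(- \frac{1}{18}\right) 25 - 39 = - \frac{25}{18} - 39 = - \frac{727}{18}$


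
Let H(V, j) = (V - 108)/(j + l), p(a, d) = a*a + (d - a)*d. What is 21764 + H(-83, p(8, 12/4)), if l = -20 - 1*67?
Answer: 827223/38 ≈ 21769.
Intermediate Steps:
p(a, d) = a² + d*(d - a)
l = -87 (l = -20 - 67 = -87)
H(V, j) = (-108 + V)/(-87 + j) (H(V, j) = (V - 108)/(j - 87) = (-108 + V)/(-87 + j))
21764 + H(-83, p(8, 12/4)) = 21764 + (-108 - 83)/(-87 + (8² + (12/4)² - 1*8*12/4)) = 21764 - 191/(-87 + (64 + (12*(¼))² - 1*8*12*(¼))) = 21764 - 191/(-87 + (64 + 3² - 1*8*3)) = 21764 - 191/(-87 + (64 + 9 - 24)) = 21764 - 191/(-87 + 49) = 21764 - 191/(-38) = 21764 - 1/38*(-191) = 21764 + 191/38 = 827223/38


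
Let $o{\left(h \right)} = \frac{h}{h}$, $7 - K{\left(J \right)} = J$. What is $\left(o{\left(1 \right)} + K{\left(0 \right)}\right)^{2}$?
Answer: $64$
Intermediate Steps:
$K{\left(J \right)} = 7 - J$
$o{\left(h \right)} = 1$
$\left(o{\left(1 \right)} + K{\left(0 \right)}\right)^{2} = \left(1 + \left(7 - 0\right)\right)^{2} = \left(1 + \left(7 + 0\right)\right)^{2} = \left(1 + 7\right)^{2} = 8^{2} = 64$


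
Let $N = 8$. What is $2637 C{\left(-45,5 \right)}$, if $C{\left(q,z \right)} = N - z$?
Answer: $7911$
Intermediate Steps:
$C{\left(q,z \right)} = 8 - z$
$2637 C{\left(-45,5 \right)} = 2637 \left(8 - 5\right) = 2637 \cdot 3 = 7911$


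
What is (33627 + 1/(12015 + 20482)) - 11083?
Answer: 732612369/32497 ≈ 22544.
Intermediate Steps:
(33627 + 1/(12015 + 20482)) - 11083 = (33627 + 1/32497) - 11083 = 1092776620/32497 - 11083 = 732612369/32497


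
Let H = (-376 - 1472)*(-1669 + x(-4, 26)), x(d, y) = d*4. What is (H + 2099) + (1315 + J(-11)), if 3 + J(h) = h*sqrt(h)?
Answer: 3117291 - 11*I*sqrt(11) ≈ 3.1173e+6 - 36.483*I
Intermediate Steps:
x(d, y) = 4*d
H = 3113880 (H = (-376 - 1472)*(-1669 + 4*(-4)) = -1848*(-1669 - 16) = -1848*(-1685) = 3113880)
J(h) = -3 + h**(3/2) (J(h) = -3 + h*sqrt(h) = -3 + h**(3/2))
(H + 2099) + (1315 + J(-11)) = (3113880 + 2099) + (1315 + (-3 + (-11)**(3/2))) = 3115979 + (1315 + (-3 - 11*I*sqrt(11))) = 3115979 + (1312 - 11*I*sqrt(11)) = 3117291 - 11*I*sqrt(11)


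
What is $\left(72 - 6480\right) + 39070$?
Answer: $32662$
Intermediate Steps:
$\left(72 - 6480\right) + 39070 = -6408 + 39070 = 32662$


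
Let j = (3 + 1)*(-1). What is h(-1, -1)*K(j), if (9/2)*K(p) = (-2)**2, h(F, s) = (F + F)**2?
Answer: 32/9 ≈ 3.5556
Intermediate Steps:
j = -4 (j = 4*(-1) = -4)
h(F, s) = 4*F**2 (h(F, s) = (2*F)**2 = 4*F**2)
K(p) = 8/9 (K(p) = (2/9)*(-2)**2 = (2/9)*4 = 8/9)
h(-1, -1)*K(j) = (4*(-1)**2)*(8/9) = (4*1)*(8/9) = 4*(8/9) = 32/9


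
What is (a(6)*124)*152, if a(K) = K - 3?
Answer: 56544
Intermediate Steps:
a(K) = -3 + K
(a(6)*124)*152 = ((-3 + 6)*124)*152 = (3*124)*152 = 372*152 = 56544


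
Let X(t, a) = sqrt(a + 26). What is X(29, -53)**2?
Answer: -27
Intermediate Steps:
X(t, a) = sqrt(26 + a)
X(29, -53)**2 = (sqrt(26 - 53))**2 = (sqrt(-27))**2 = (3*I*sqrt(3))**2 = -27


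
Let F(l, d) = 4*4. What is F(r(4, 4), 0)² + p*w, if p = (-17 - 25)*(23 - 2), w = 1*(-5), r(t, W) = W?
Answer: 4666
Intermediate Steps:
F(l, d) = 16
w = -5
p = -882 (p = -42*21 = -882)
F(r(4, 4), 0)² + p*w = 16² - 882*(-5) = 256 + 4410 = 4666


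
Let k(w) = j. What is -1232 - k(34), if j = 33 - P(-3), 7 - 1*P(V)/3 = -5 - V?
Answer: -1238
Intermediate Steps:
P(V) = 36 + 3*V (P(V) = 21 - 3*(-5 - V) = 21 + (15 + 3*V) = 36 + 3*V)
j = 6 (j = 33 - (36 + 3*(-3)) = 33 - (36 - 9) = 33 - 1*27 = 33 - 27 = 6)
k(w) = 6
-1232 - k(34) = -1232 - 1*6 = -1232 - 6 = -1238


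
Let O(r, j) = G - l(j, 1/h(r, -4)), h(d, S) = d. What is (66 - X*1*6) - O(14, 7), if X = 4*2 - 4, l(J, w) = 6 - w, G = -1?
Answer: 685/14 ≈ 48.929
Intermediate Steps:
O(r, j) = -7 + 1/r (O(r, j) = -1 - (6 - 1/r) = -1 + (-6 + 1/r) = -7 + 1/r)
X = 4 (X = 8 - 4 = 4)
(66 - X*1*6) - O(14, 7) = (66 - 4*1*6) - (-7 + 1/14) = (66 - 4*6) - (-7 + 1/14) = (66 - 1*24) - 1*(-97/14) = (66 - 24) + 97/14 = 42 + 97/14 = 685/14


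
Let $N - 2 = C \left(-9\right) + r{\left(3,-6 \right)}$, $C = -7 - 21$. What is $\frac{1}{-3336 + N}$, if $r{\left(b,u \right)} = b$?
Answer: $- \frac{1}{3079} \approx -0.00032478$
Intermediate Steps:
$C = -28$ ($C = -7 - 21 = -28$)
$N = 257$ ($N = 2 + \left(\left(-28\right) \left(-9\right) + 3\right) = 2 + \left(252 + 3\right) = 2 + 255 = 257$)
$\frac{1}{-3336 + N} = \frac{1}{-3336 + 257} = \frac{1}{-3079} = - \frac{1}{3079}$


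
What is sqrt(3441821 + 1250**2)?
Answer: 7*sqrt(102129) ≈ 2237.0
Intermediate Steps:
sqrt(3441821 + 1250**2) = sqrt(3441821 + 1562500) = sqrt(5004321) = 7*sqrt(102129)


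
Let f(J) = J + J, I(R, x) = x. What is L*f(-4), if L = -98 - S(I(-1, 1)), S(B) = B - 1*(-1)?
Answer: 800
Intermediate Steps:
f(J) = 2*J
S(B) = 1 + B (S(B) = B + 1 = 1 + B)
L = -100 (L = -98 - (1 + 1) = -98 - 1*2 = -98 - 2 = -100)
L*f(-4) = -200*(-4) = -100*(-8) = 800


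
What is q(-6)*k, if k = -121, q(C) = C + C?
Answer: 1452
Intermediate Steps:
q(C) = 2*C
q(-6)*k = (2*(-6))*(-121) = -12*(-121) = 1452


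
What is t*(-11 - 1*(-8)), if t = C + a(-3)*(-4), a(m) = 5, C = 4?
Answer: 48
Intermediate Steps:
t = -16 (t = 4 + 5*(-4) = 4 - 20 = -16)
t*(-11 - 1*(-8)) = -16*(-11 - 1*(-8)) = -16*(-11 + 8) = -16*(-3) = 48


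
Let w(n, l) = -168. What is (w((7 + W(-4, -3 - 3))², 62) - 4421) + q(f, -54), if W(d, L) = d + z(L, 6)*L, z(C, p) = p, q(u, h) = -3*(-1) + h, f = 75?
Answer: -4640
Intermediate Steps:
q(u, h) = 3 + h
W(d, L) = d + 6*L
(w((7 + W(-4, -3 - 3))², 62) - 4421) + q(f, -54) = (-168 - 4421) + (3 - 54) = -4589 - 51 = -4640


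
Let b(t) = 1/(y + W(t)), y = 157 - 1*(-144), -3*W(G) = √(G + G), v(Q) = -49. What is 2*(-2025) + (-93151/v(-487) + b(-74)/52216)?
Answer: -4484171004796547/2086671091288 + 3*I*√37/21292562156 ≈ -2149.0 + 8.5703e-10*I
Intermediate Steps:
W(G) = -√2*√G/3 (W(G) = -√(G + G)/3 = -√2*√G/3)
y = 301 (y = 157 + 144 = 301)
b(t) = 1/(301 - √2*√t/3)
2*(-2025) + (-93151/v(-487) + b(-74)/52216) = 2*(-2025) + (-93151/(-49) - 3/(-903 + √2*√(-74))/52216) = -4050 + (-93151*(-1/49) - 3/(-903 + √2*(I*√74))*(1/52216)) = -4050 + (93151/49 - 3/(-903 + 2*I*√37)*(1/52216)) = -4050 + (93151/49 - 3/(52216*(-903 + 2*I*√37))) = -105299/49 - 3/(52216*(-903 + 2*I*√37))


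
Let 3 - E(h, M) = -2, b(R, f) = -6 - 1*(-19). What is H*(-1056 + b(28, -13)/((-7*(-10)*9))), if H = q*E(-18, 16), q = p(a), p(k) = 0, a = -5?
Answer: 0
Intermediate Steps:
b(R, f) = 13 (b(R, f) = -6 + 19 = 13)
E(h, M) = 5 (E(h, M) = 3 - 1*(-2) = 3 + 2 = 5)
q = 0
H = 0 (H = 0*5 = 0)
H*(-1056 + b(28, -13)/((-7*(-10)*9))) = 0*(-1056 + 13/((-7*(-10)*9))) = 0*(-1056 + 13/((70*9))) = 0*(-1056 + 13/630) = 0*(-665267/630) = 0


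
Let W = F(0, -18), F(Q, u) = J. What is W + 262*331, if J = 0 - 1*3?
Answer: 86719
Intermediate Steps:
J = -3 (J = 0 - 3 = -3)
F(Q, u) = -3
W = -3
W + 262*331 = -3 + 262*331 = -3 + 86722 = 86719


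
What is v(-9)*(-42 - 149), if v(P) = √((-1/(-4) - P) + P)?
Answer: -191/2 ≈ -95.500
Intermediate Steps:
v(P) = ½ (v(P) = √((-1*(-¼) - P) + P) = √((¼ - P) + P) = √(¼) = ½)
v(-9)*(-42 - 149) = (-42 - 149)/2 = (½)*(-191) = -191/2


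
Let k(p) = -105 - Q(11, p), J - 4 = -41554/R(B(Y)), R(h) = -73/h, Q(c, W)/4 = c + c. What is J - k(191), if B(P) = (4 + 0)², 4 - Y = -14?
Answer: 679245/73 ≈ 9304.7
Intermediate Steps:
Y = 18 (Y = 4 - 1*(-14) = 4 + 14 = 18)
Q(c, W) = 8*c (Q(c, W) = 4*(c + c) = 4*(2*c) = 8*c)
B(P) = 16 (B(P) = 4² = 16)
J = 665156/73 (J = 4 - 41554/((-73/16)) = 4 - 41554/((-73*1/16)) = 4 - 41554/(-73/16) = 4 - 41554*(-16/73) = 4 + 664864/73 = 665156/73 ≈ 9111.7)
k(p) = -193 (k(p) = -105 - 8*11 = -105 - 1*88 = -105 - 88 = -193)
J - k(191) = 665156/73 - 1*(-193) = 665156/73 + 193 = 679245/73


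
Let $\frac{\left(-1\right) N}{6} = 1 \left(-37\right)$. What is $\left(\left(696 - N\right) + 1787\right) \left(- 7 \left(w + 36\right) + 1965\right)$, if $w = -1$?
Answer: $3888920$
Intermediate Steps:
$N = 222$ ($N = - 6 \cdot 1 \left(-37\right) = \left(-6\right) \left(-37\right) = 222$)
$\left(\left(696 - N\right) + 1787\right) \left(- 7 \left(w + 36\right) + 1965\right) = \left(\left(696 - 222\right) + 1787\right) \left(- 7 \left(-1 + 36\right) + 1965\right) = \left(\left(696 - 222\right) + 1787\right) \left(\left(-7\right) 35 + 1965\right) = \left(474 + 1787\right) \left(-245 + 1965\right) = 2261 \cdot 1720 = 3888920$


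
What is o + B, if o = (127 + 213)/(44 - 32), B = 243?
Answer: 814/3 ≈ 271.33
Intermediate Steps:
o = 85/3 (o = 340/12 = 340*(1/12) = 85/3 ≈ 28.333)
o + B = 85/3 + 243 = 814/3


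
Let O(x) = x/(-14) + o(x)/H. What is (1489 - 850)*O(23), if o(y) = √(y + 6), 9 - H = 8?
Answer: -14697/14 + 639*√29 ≈ 2391.3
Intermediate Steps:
H = 1 (H = 9 - 1*8 = 9 - 8 = 1)
o(y) = √(6 + y)
O(x) = √(6 + x) - x/14 (O(x) = x/(-14) + √(6 + x)/1 = x*(-1/14) + √(6 + x)*1 = -x/14 + √(6 + x) = √(6 + x) - x/14)
(1489 - 850)*O(23) = (1489 - 850)*(√(6 + 23) - 1/14*23) = 639*(√29 - 23/14) = 639*(-23/14 + √29) = -14697/14 + 639*√29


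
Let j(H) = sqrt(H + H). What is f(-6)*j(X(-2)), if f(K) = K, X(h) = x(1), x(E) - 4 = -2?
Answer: -12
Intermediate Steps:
x(E) = 2 (x(E) = 4 - 2 = 2)
X(h) = 2
j(H) = sqrt(2)*sqrt(H) (j(H) = sqrt(2*H) = sqrt(2)*sqrt(H))
f(-6)*j(X(-2)) = -6*sqrt(2)*sqrt(2) = -6*2 = -12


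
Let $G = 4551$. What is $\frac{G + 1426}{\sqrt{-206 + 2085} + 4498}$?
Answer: $\frac{26884546}{20230125} - \frac{5977 \sqrt{1879}}{20230125} \approx 1.3161$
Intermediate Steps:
$\frac{G + 1426}{\sqrt{-206 + 2085} + 4498} = \frac{4551 + 1426}{\sqrt{-206 + 2085} + 4498} = \frac{5977}{\sqrt{1879} + 4498} = \frac{5977}{4498 + \sqrt{1879}}$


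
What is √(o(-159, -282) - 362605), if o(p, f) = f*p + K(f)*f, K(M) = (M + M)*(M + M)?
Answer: I*√90020839 ≈ 9487.9*I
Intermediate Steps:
K(M) = 4*M² (K(M) = (2*M)*(2*M) = 4*M²)
o(p, f) = 4*f³ + f*p (o(p, f) = f*p + (4*f²)*f = f*p + 4*f³ = 4*f³ + f*p)
√(o(-159, -282) - 362605) = √(-282*(-159 + 4*(-282)²) - 362605) = √(-282*(-159 + 4*79524) - 362605) = √(-282*(-159 + 318096) - 362605) = √(-282*317937 - 362605) = √(-89658234 - 362605) = √(-90020839) = I*√90020839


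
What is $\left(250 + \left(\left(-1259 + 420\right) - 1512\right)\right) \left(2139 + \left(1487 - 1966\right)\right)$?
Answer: $-3487660$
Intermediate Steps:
$\left(250 + \left(\left(-1259 + 420\right) - 1512\right)\right) \left(2139 + \left(1487 - 1966\right)\right) = \left(250 - 2351\right) \left(2139 + \left(1487 - 1966\right)\right) = \left(250 - 2351\right) \left(2139 - 479\right) = \left(-2101\right) 1660 = -3487660$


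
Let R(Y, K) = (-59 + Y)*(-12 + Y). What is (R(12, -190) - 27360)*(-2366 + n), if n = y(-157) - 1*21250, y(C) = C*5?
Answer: 667611360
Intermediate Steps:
y(C) = 5*C
n = -22035 (n = 5*(-157) - 1*21250 = -785 - 21250 = -22035)
(R(12, -190) - 27360)*(-2366 + n) = ((708 + 12**2 - 71*12) - 27360)*(-2366 - 22035) = ((708 + 144 - 852) - 27360)*(-24401) = (0 - 27360)*(-24401) = -27360*(-24401) = 667611360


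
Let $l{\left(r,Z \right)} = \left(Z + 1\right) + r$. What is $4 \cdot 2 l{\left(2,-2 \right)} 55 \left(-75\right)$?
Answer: $-33000$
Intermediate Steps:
$l{\left(r,Z \right)} = 1 + Z + r$ ($l{\left(r,Z \right)} = \left(1 + Z\right) + r = 1 + Z + r$)
$4 \cdot 2 l{\left(2,-2 \right)} 55 \left(-75\right) = 4 \cdot 2 \left(1 - 2 + 2\right) 55 \left(-75\right) = 8 \cdot 1 \cdot 55 \left(-75\right) = 8 \cdot 55 \left(-75\right) = 440 \left(-75\right) = -33000$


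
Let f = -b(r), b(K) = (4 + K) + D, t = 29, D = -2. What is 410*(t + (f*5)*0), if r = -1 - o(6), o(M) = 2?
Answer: 11890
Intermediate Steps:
r = -3 (r = -1 - 1*2 = -1 - 2 = -3)
b(K) = 2 + K (b(K) = (4 + K) - 2 = 2 + K)
f = 1 (f = -(2 - 3) = -1*(-1) = 1)
410*(t + (f*5)*0) = 410*(29 + (1*5)*0) = 410*(29 + 5*0) = 410*(29 + 0) = 410*29 = 11890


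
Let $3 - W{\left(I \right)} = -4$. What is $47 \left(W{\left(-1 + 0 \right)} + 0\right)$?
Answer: $329$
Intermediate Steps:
$W{\left(I \right)} = 7$ ($W{\left(I \right)} = 3 - -4 = 3 + 4 = 7$)
$47 \left(W{\left(-1 + 0 \right)} + 0\right) = 47 \left(7 + 0\right) = 47 \cdot 7 = 329$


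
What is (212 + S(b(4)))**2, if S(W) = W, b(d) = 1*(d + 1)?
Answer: 47089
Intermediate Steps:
b(d) = 1 + d (b(d) = 1*(1 + d) = 1 + d)
(212 + S(b(4)))**2 = (212 + (1 + 4))**2 = (212 + 5)**2 = 217**2 = 47089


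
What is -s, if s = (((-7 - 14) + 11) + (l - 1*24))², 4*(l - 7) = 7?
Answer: -10201/16 ≈ -637.56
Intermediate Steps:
l = 35/4 (l = 7 + (¼)*7 = 7 + 7/4 = 35/4 ≈ 8.7500)
s = 10201/16 (s = (((-7 - 14) + 11) + (35/4 - 1*24))² = ((-21 + 11) + (35/4 - 24))² = (-10 - 61/4)² = (-101/4)² = 10201/16 ≈ 637.56)
-s = -1*10201/16 = -10201/16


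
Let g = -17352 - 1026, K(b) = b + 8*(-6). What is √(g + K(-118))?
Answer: 4*I*√1159 ≈ 136.18*I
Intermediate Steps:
K(b) = -48 + b (K(b) = b - 48 = -48 + b)
g = -18378
√(g + K(-118)) = √(-18378 + (-48 - 118)) = √(-18378 - 166) = √(-18544) = 4*I*√1159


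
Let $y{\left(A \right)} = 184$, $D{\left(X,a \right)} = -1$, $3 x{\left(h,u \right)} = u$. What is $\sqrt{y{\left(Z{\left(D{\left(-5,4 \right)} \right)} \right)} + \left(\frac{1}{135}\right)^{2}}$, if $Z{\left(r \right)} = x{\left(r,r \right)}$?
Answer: $\frac{\sqrt{3353401}}{135} \approx 13.565$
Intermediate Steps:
$x{\left(h,u \right)} = \frac{u}{3}$
$Z{\left(r \right)} = \frac{r}{3}$
$\sqrt{y{\left(Z{\left(D{\left(-5,4 \right)} \right)} \right)} + \left(\frac{1}{135}\right)^{2}} = \sqrt{184 + \left(\frac{1}{135}\right)^{2}} = \sqrt{184 + \frac{1}{18225}} = \sqrt{\frac{3353401}{18225}} = \frac{\sqrt{3353401}}{135}$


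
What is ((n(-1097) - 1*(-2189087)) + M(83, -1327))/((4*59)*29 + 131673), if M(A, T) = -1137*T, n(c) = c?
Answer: 3696789/138517 ≈ 26.688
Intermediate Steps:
((n(-1097) - 1*(-2189087)) + M(83, -1327))/((4*59)*29 + 131673) = ((-1097 - 1*(-2189087)) - 1137*(-1327))/((4*59)*29 + 131673) = ((-1097 + 2189087) + 1508799)/(236*29 + 131673) = (2187990 + 1508799)/(6844 + 131673) = 3696789/138517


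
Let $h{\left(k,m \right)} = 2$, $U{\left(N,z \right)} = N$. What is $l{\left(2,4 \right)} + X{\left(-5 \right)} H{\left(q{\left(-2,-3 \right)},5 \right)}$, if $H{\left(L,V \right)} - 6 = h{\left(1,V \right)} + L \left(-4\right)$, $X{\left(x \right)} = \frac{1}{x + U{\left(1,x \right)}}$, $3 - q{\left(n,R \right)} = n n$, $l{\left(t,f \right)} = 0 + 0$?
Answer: $-3$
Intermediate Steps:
$l{\left(t,f \right)} = 0$
$q{\left(n,R \right)} = 3 - n^{2}$ ($q{\left(n,R \right)} = 3 - n n = 3 - n^{2}$)
$X{\left(x \right)} = \frac{1}{1 + x}$ ($X{\left(x \right)} = \frac{1}{x + 1} = \frac{1}{1 + x}$)
$H{\left(L,V \right)} = 8 - 4 L$ ($H{\left(L,V \right)} = 6 + \left(2 + L \left(-4\right)\right) = 6 - \left(-2 + 4 L\right) = 8 - 4 L$)
$l{\left(2,4 \right)} + X{\left(-5 \right)} H{\left(q{\left(-2,-3 \right)},5 \right)} = 0 + \frac{8 - 4 \left(3 - \left(-2\right)^{2}\right)}{1 - 5} = 0 + \frac{8 - 4 \left(3 - 4\right)}{-4} = 0 - \frac{8 - 4 \left(3 - 4\right)}{4} = 0 - \frac{8 - -4}{4} = 0 - \frac{8 + 4}{4} = 0 - 3 = -3$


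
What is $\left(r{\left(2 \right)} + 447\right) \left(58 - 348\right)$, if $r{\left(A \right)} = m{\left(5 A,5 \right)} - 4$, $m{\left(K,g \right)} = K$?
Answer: $-131370$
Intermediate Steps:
$r{\left(A \right)} = -4 + 5 A$ ($r{\left(A \right)} = 5 A - 4 = -4 + 5 A$)
$\left(r{\left(2 \right)} + 447\right) \left(58 - 348\right) = \left(\left(-4 + 5 \cdot 2\right) + 447\right) \left(58 - 348\right) = \left(\left(-4 + 10\right) + 447\right) \left(-290\right) = \left(6 + 447\right) \left(-290\right) = 453 \left(-290\right) = -131370$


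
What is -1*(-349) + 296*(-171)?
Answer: -50267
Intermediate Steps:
-1*(-349) + 296*(-171) = 349 - 50616 = -50267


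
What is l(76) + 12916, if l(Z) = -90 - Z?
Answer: 12750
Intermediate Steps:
l(76) + 12916 = (-90 - 1*76) + 12916 = (-90 - 76) + 12916 = -166 + 12916 = 12750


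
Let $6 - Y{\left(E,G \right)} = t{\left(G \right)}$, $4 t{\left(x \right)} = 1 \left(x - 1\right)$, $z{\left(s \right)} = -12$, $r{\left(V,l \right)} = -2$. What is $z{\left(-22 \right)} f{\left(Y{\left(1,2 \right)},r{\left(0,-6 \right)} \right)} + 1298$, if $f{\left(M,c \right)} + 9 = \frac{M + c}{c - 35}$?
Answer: $\frac{52067}{37} \approx 1407.2$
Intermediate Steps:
$t{\left(x \right)} = - \frac{1}{4} + \frac{x}{4}$ ($t{\left(x \right)} = \frac{1 \left(x - 1\right)}{4} = \frac{1 \left(-1 + x\right)}{4} = \frac{-1 + x}{4} = - \frac{1}{4} + \frac{x}{4}$)
$Y{\left(E,G \right)} = \frac{25}{4} - \frac{G}{4}$ ($Y{\left(E,G \right)} = 6 - \left(- \frac{1}{4} + \frac{G}{4}\right) = \frac{25}{4} - \frac{G}{4}$)
$f{\left(M,c \right)} = -9 + \frac{M + c}{-35 + c}$ ($f{\left(M,c \right)} = -9 + \frac{M + c}{c - 35} = -9 + \frac{M + c}{-35 + c}$)
$z{\left(-22 \right)} f{\left(Y{\left(1,2 \right)},r{\left(0,-6 \right)} \right)} + 1298 = - 12 \frac{315 + \left(\frac{25}{4} - \frac{1}{2}\right) - -16}{-35 - 2} + 1298 = - 12 \frac{315 + \left(\frac{25}{4} - \frac{1}{2}\right) + 16}{-37} + 1298 = - 12 \left(- \frac{315 + \frac{23}{4} + 16}{37}\right) + 1298 = - 12 \left(\left(- \frac{1}{37}\right) \frac{1347}{4}\right) + 1298 = \left(-12\right) \left(- \frac{1347}{148}\right) + 1298 = \frac{4041}{37} + 1298 = \frac{52067}{37}$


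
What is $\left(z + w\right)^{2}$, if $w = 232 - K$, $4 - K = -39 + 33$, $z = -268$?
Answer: $2116$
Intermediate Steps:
$K = 10$ ($K = 4 - \left(-39 + 33\right) = 4 - -6 = 4 + 6 = 10$)
$w = 222$ ($w = 232 - 10 = 222$)
$\left(z + w\right)^{2} = \left(-268 + 222\right)^{2} = \left(-46\right)^{2} = 2116$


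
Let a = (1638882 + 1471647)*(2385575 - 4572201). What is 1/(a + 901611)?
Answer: -1/6801562683543 ≈ -1.4702e-13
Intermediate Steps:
a = -6801563585154 (a = 3110529*(-2186626) = -6801563585154)
1/(a + 901611) = 1/(-6801563585154 + 901611) = 1/(-6801562683543) = -1/6801562683543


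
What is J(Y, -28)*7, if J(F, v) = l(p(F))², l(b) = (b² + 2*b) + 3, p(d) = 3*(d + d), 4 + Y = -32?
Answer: 14958548703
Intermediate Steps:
Y = -36 (Y = -4 - 32 = -36)
p(d) = 6*d (p(d) = 3*(2*d) = 6*d)
l(b) = 3 + b² + 2*b
J(F, v) = (3 + 12*F + 36*F²)² (J(F, v) = (3 + (6*F)² + 2*(6*F))² = (3 + 36*F² + 12*F)² = (3 + 12*F + 36*F²)²)
J(Y, -28)*7 = (9*(1 + 4*(-36) + 12*(-36)²)²)*7 = (9*(1 - 144 + 12*1296)²)*7 = (9*(1 - 144 + 15552)²)*7 = (9*15409²)*7 = (9*237437281)*7 = 2136935529*7 = 14958548703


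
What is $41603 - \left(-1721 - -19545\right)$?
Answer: $23779$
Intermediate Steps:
$41603 - \left(-1721 - -19545\right) = 41603 - \left(-1721 + 19545\right) = 41603 - 17824 = 23779$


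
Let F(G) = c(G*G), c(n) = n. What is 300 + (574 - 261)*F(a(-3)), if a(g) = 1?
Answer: 613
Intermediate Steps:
F(G) = G² (F(G) = G*G = G²)
300 + (574 - 261)*F(a(-3)) = 300 + (574 - 261)*1² = 300 + 313*1 = 300 + 313 = 613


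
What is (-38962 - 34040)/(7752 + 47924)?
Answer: -36501/27838 ≈ -1.3112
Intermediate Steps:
(-38962 - 34040)/(7752 + 47924) = -73002/55676 = -73002*1/55676 = -36501/27838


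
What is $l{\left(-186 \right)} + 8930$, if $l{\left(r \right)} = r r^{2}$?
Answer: $-6425926$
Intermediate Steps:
$l{\left(r \right)} = r^{3}$
$l{\left(-186 \right)} + 8930 = \left(-186\right)^{3} + 8930 = -6434856 + 8930 = -6425926$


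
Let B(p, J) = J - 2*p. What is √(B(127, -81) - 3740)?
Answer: 5*I*√163 ≈ 63.836*I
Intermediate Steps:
√(B(127, -81) - 3740) = √((-81 - 2*127) - 3740) = √((-81 - 254) - 3740) = √(-335 - 3740) = √(-4075) = 5*I*√163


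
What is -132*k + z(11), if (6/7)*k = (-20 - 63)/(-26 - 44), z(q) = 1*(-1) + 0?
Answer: -918/5 ≈ -183.60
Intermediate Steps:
z(q) = -1 (z(q) = -1 + 0 = -1)
k = 83/60 (k = 7*((-20 - 63)/(-26 - 44))/6 = 7*(-83/(-70))/6 = 7*(-83*(-1/70))/6 = (7/6)*(83/70) = 83/60 ≈ 1.3833)
-132*k + z(11) = -132*83/60 - 1 = -913/5 - 1 = -918/5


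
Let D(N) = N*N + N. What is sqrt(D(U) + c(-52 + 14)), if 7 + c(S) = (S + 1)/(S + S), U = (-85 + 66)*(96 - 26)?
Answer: 5*sqrt(102094467)/38 ≈ 1329.5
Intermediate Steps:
U = -1330 (U = -19*70 = -1330)
c(S) = -7 + (1 + S)/(2*S) (c(S) = -7 + (S + 1)/(S + S) = -7 + (1 + S)/((2*S)) = -7 + (1 + S)*(1/(2*S)) = -7 + (1 + S)/(2*S))
D(N) = N + N**2 (D(N) = N**2 + N = N + N**2)
sqrt(D(U) + c(-52 + 14)) = sqrt(-1330*(1 - 1330) + (1 - 13*(-52 + 14))/(2*(-52 + 14))) = sqrt(-1330*(-1329) + (1/2)*(1 - 13*(-38))/(-38)) = sqrt(1767570 + (1/2)*(-1/38)*(1 + 494)) = sqrt(1767570 + (1/2)*(-1/38)*495) = sqrt(1767570 - 495/76) = sqrt(134334825/76) = 5*sqrt(102094467)/38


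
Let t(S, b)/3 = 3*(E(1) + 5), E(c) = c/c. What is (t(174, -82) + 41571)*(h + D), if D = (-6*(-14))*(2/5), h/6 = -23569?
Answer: -5884959150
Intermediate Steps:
h = -141414 (h = 6*(-23569) = -141414)
D = 168/5 (D = 84*(2*(1/5)) = 84*(2/5) = 168/5 ≈ 33.600)
E(c) = 1
t(S, b) = 54 (t(S, b) = 3*(3*(1 + 5)) = 3*(3*6) = 3*18 = 54)
(t(174, -82) + 41571)*(h + D) = (54 + 41571)*(-141414 + 168/5) = 41625*(-706902/5) = -5884959150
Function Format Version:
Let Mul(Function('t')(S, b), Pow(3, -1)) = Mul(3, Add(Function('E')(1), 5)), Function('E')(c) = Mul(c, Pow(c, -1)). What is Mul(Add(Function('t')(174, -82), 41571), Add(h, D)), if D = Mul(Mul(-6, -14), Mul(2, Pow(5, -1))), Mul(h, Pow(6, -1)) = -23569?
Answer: -5884959150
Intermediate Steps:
h = -141414 (h = Mul(6, -23569) = -141414)
D = Rational(168, 5) (D = Mul(84, Mul(2, Rational(1, 5))) = Mul(84, Rational(2, 5)) = Rational(168, 5) ≈ 33.600)
Function('E')(c) = 1
Function('t')(S, b) = 54 (Function('t')(S, b) = Mul(3, Mul(3, Add(1, 5))) = Mul(3, Mul(3, 6)) = Mul(3, 18) = 54)
Mul(Add(Function('t')(174, -82), 41571), Add(h, D)) = Mul(Add(54, 41571), Add(-141414, Rational(168, 5))) = Mul(41625, Rational(-706902, 5)) = -5884959150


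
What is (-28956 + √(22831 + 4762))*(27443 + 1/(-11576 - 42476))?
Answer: -10737963664365/13513 + 1483349035*√27593/54052 ≈ -7.9008e+8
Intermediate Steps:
(-28956 + √(22831 + 4762))*(27443 + 1/(-11576 - 42476)) = (-28956 + √27593)*(27443 + 1/(-54052)) = (-28956 + √27593)*(27443 - 1/54052) = (-28956 + √27593)*(1483349035/54052) = -10737963664365/13513 + 1483349035*√27593/54052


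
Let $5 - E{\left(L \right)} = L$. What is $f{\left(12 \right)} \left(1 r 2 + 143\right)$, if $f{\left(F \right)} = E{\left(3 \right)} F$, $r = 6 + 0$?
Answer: $3720$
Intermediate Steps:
$r = 6$
$E{\left(L \right)} = 5 - L$
$f{\left(F \right)} = 2 F$ ($f{\left(F \right)} = \left(5 - 3\right) F = 2 F$)
$f{\left(12 \right)} \left(1 r 2 + 143\right) = 2 \cdot 12 \left(1 \cdot 6 \cdot 2 + 143\right) = 24 \left(6 \cdot 2 + 143\right) = 24 \left(12 + 143\right) = 24 \cdot 155 = 3720$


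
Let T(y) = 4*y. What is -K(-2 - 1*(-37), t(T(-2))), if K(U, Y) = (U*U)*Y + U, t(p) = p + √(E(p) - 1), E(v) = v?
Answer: 9765 - 3675*I ≈ 9765.0 - 3675.0*I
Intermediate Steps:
t(p) = p + √(-1 + p) (t(p) = p + √(p - 1) = p + √(-1 + p))
K(U, Y) = U + Y*U² (K(U, Y) = U²*Y + U = Y*U² + U = U + Y*U²)
-K(-2 - 1*(-37), t(T(-2))) = -(-2 - 1*(-37))*(1 + (-2 - 1*(-37))*(4*(-2) + √(-1 + 4*(-2)))) = -(-2 + 37)*(1 + (-2 + 37)*(-8 + √(-1 - 8))) = -35*(1 + 35*(-8 + √(-9))) = -35*(1 + 35*(-8 + 3*I)) = -35*(1 + (-280 + 105*I)) = -35*(-279 + 105*I) = -(-9765 + 3675*I) = 9765 - 3675*I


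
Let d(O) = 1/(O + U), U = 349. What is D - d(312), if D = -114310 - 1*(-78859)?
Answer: -23433112/661 ≈ -35451.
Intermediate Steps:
d(O) = 1/(349 + O) (d(O) = 1/(O + 349) = 1/(349 + O))
D = -35451 (D = -114310 + 78859 = -35451)
D - d(312) = -35451 - 1/(349 + 312) = -35451 - 1/661 = -23433112/661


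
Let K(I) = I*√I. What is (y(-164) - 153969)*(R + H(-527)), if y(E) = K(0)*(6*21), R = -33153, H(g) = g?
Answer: 5185675920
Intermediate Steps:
K(I) = I^(3/2)
y(E) = 0 (y(E) = 0^(3/2)*(6*21) = 0*126 = 0)
(y(-164) - 153969)*(R + H(-527)) = (0 - 153969)*(-33153 - 527) = -153969*(-33680) = 5185675920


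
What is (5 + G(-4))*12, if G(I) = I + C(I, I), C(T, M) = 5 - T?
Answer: 120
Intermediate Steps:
G(I) = 5 (G(I) = I + (5 - I) = 5)
(5 + G(-4))*12 = (5 + 5)*12 = 10*12 = 120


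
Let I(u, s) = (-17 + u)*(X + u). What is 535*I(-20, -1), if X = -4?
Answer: 475080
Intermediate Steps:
I(u, s) = (-17 + u)*(-4 + u)
535*I(-20, -1) = 535*(68 + (-20)**2 - 21*(-20)) = 535*(68 + 400 + 420) = 535*888 = 475080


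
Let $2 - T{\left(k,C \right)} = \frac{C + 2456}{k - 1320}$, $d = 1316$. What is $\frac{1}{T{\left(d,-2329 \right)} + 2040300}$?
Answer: $\frac{4}{8161335} \approx 4.9012 \cdot 10^{-7}$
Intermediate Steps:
$T{\left(k,C \right)} = 2 - \frac{2456 + C}{-1320 + k}$ ($T{\left(k,C \right)} = 2 - \frac{C + 2456}{k - 1320} = 2 - \frac{2456 + C}{-1320 + k}$)
$\frac{1}{T{\left(d,-2329 \right)} + 2040300} = \frac{1}{\frac{-5096 - -2329 + 2 \cdot 1316}{-1320 + 1316} + 2040300} = \frac{1}{\frac{-5096 + 2329 + 2632}{-4} + 2040300} = \frac{1}{\left(- \frac{1}{4}\right) \left(-135\right) + 2040300} = \frac{1}{\frac{135}{4} + 2040300} = \frac{1}{\frac{8161335}{4}} = \frac{4}{8161335}$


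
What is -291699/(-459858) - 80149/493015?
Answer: 35651607881/75572297290 ≈ 0.47176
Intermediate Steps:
-291699/(-459858) - 80149/493015 = -291699*(-1/459858) - 80149*1/493015 = 97233/153286 - 80149/493015 = 35651607881/75572297290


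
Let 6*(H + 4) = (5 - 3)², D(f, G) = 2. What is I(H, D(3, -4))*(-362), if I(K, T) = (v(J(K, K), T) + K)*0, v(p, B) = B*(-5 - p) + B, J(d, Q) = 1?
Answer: 0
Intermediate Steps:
v(p, B) = B + B*(-5 - p)
H = -10/3 (H = -4 + (5 - 3)²/6 = -4 + (⅙)*2² = -4 + (⅙)*4 = -4 + ⅔ = -10/3 ≈ -3.3333)
I(K, T) = 0 (I(K, T) = (-T*(4 + 1) + K)*0 = (-1*T*5 + K)*0 = (-5*T + K)*0 = (K - 5*T)*0 = 0)
I(H, D(3, -4))*(-362) = 0*(-362) = 0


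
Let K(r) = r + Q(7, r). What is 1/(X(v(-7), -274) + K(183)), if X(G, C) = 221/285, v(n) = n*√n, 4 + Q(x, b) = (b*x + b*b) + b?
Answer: 285/10012841 ≈ 2.8463e-5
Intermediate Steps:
Q(x, b) = -4 + b + b² + b*x (Q(x, b) = -4 + ((b*x + b*b) + b) = -4 + ((b*x + b²) + b) = -4 + ((b² + b*x) + b) = -4 + (b + b² + b*x) = -4 + b + b² + b*x)
v(n) = n^(3/2)
X(G, C) = 221/285 (X(G, C) = 221*(1/285) = 221/285)
K(r) = -4 + r² + 9*r (K(r) = r + (-4 + r + r² + r*7) = r + (-4 + r + r² + 7*r) = r + (-4 + r² + 8*r) = -4 + r² + 9*r)
1/(X(v(-7), -274) + K(183)) = 1/(221/285 + (-4 + 183² + 9*183)) = 1/(221/285 + (-4 + 33489 + 1647)) = 1/(221/285 + 35132) = 1/(10012841/285) = 285/10012841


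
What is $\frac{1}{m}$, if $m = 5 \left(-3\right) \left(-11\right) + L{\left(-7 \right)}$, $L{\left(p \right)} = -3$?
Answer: $\frac{1}{162} \approx 0.0061728$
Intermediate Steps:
$m = 162$ ($m = 5 \left(-3\right) \left(-11\right) - 3 = \left(-15\right) \left(-11\right) - 3 = 165 - 3 = 162$)
$\frac{1}{m} = \frac{1}{162}$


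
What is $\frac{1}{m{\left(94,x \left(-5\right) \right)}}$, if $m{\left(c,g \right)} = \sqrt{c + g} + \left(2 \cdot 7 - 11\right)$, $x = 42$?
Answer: $\frac{3}{125} - \frac{2 i \sqrt{29}}{125} \approx 0.024 - 0.086163 i$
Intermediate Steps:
$m{\left(c,g \right)} = 3 + \sqrt{c + g}$ ($m{\left(c,g \right)} = \sqrt{c + g} + \left(14 - 11\right) = \sqrt{c + g} + 3 = 3 + \sqrt{c + g}$)
$\frac{1}{m{\left(94,x \left(-5\right) \right)}} = \frac{1}{3 + \sqrt{94 + 42 \left(-5\right)}} = \frac{1}{3 + \sqrt{94 - 210}} = \frac{1}{3 + \sqrt{-116}} = \frac{1}{3 + 2 i \sqrt{29}}$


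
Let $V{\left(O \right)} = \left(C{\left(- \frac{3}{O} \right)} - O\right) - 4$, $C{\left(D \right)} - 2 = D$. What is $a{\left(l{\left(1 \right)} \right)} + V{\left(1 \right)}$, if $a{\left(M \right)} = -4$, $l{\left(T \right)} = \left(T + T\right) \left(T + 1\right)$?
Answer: $-10$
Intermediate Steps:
$l{\left(T \right)} = 2 T \left(1 + T\right)$
$C{\left(D \right)} = 2 + D$
$V{\left(O \right)} = -2 - O - \frac{3}{O}$ ($V{\left(O \right)} = \left(\left(2 - \frac{3}{O}\right) - O\right) - 4 = \left(2 - O - \frac{3}{O}\right) - 4 = -2 - O - \frac{3}{O}$)
$a{\left(l{\left(1 \right)} \right)} + V{\left(1 \right)} = -4 - \left(3 + 3\right) = -4 - 6 = -10$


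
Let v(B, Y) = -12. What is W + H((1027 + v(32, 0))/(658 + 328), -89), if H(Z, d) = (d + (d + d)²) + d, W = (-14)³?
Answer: 28762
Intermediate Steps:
W = -2744
H(Z, d) = 2*d + 4*d² (H(Z, d) = (d + (2*d)²) + d = (d + 4*d²) + d = 2*d + 4*d²)
W + H((1027 + v(32, 0))/(658 + 328), -89) = -2744 + 2*(-89)*(1 + 2*(-89)) = -2744 + 2*(-89)*(1 - 178) = -2744 + 2*(-89)*(-177) = -2744 + 31506 = 28762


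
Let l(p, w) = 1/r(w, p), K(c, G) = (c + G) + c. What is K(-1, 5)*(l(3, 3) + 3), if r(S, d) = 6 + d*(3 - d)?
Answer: 19/2 ≈ 9.5000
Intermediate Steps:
K(c, G) = G + 2*c (K(c, G) = (G + c) + c = G + 2*c)
l(p, w) = 1/(6 - p**2 + 3*p)
K(-1, 5)*(l(3, 3) + 3) = (5 + 2*(-1))*(1/(6 - 1*3**2 + 3*3) + 3) = (5 - 2)*(1/(6 - 1*9 + 9) + 3) = 3*(1/(6 - 9 + 9) + 3) = 3*(1/6 + 3) = 3*(19/6) = 19/2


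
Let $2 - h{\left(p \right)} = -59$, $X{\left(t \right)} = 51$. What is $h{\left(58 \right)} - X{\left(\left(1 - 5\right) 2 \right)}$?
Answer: $10$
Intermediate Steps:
$h{\left(p \right)} = 61$ ($h{\left(p \right)} = 2 - -59 = 2 + 59 = 61$)
$h{\left(58 \right)} - X{\left(\left(1 - 5\right) 2 \right)} = 61 - 51 = 10$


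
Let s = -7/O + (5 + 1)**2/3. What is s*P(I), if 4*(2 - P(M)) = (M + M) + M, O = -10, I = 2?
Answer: 127/20 ≈ 6.3500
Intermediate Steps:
P(M) = 2 - 3*M/4 (P(M) = 2 - ((M + M) + M)/4 = 2 - (2*M + M)/4 = 2 - 3*M/4)
s = 127/10 (s = -7/(-10) + (5 + 1)**2/3 = -7*(-1/10) + 6**2*(1/3) = 7/10 + 36*(1/3) = 7/10 + 12 = 127/10 ≈ 12.700)
s*P(I) = 127*(2 - 3/4*2)/10 = 127*(2 - 3/2)/10 = (127/10)*(1/2) = 127/20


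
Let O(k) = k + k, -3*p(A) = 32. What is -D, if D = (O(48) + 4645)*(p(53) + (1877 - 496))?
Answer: -19490251/3 ≈ -6.4968e+6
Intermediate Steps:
p(A) = -32/3 (p(A) = -⅓*32 = -32/3)
O(k) = 2*k
D = 19490251/3 (D = (2*48 + 4645)*(-32/3 + (1877 - 496)) = (96 + 4645)*(-32/3 + 1381) = 4741*(4111/3) = 19490251/3 ≈ 6.4968e+6)
-D = -1*19490251/3 = -19490251/3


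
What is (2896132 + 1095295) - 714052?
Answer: 3277375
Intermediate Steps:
(2896132 + 1095295) - 714052 = 3991427 - 714052 = 3277375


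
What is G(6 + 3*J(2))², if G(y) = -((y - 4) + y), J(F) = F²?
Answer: 1024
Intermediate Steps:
G(y) = 4 - 2*y (G(y) = -((-4 + y) + y) = -(-4 + 2*y) = 4 - 2*y)
G(6 + 3*J(2))² = (4 - 2*(6 + 3*2²))² = (4 - 2*(6 + 3*4))² = (4 - 2*(6 + 12))² = (4 - 2*18)² = (4 - 36)² = (-32)² = 1024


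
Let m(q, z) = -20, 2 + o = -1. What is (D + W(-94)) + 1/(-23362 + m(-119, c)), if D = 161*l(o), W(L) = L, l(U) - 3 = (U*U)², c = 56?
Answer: 314020259/23382 ≈ 13430.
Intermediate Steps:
o = -3 (o = -2 - 1 = -3)
l(U) = 3 + U⁴ (l(U) = 3 + (U*U)² = 3 + (U²)² = 3 + U⁴)
D = 13524 (D = 161*(3 + (-3)⁴) = 161*(3 + 81) = 161*84 = 13524)
(D + W(-94)) + 1/(-23362 + m(-119, c)) = (13524 - 94) + 1/(-23362 - 20) = 13430 + 1/(-23382) = 13430 - 1/23382 = 314020259/23382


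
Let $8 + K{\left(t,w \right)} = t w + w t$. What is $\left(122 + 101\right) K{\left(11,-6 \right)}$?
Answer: $-31220$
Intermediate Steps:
$K{\left(t,w \right)} = -8 + 2 t w$ ($K{\left(t,w \right)} = -8 + \left(t w + w t\right) = -8 + \left(t w + t w\right) = -8 + 2 t w$)
$\left(122 + 101\right) K{\left(11,-6 \right)} = \left(122 + 101\right) \left(-8 + 2 \cdot 11 \left(-6\right)\right) = 223 \left(-8 - 132\right) = 223 \left(-140\right) = -31220$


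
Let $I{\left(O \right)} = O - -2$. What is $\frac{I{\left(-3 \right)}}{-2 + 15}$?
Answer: $- \frac{1}{13} \approx -0.076923$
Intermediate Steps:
$I{\left(O \right)} = 2 + O$ ($I{\left(O \right)} = O + 2 = 2 + O$)
$\frac{I{\left(-3 \right)}}{-2 + 15} = \frac{2 - 3}{-2 + 15} = - \frac{1}{13}$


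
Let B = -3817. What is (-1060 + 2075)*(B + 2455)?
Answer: -1382430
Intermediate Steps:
(-1060 + 2075)*(B + 2455) = (-1060 + 2075)*(-3817 + 2455) = 1015*(-1362) = -1382430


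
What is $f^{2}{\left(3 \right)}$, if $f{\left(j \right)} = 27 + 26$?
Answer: $2809$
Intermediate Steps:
$f{\left(j \right)} = 53$
$f^{2}{\left(3 \right)} = 53^{2} = 2809$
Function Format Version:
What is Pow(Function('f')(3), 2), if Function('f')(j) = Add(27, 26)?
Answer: 2809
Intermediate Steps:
Function('f')(j) = 53
Pow(Function('f')(3), 2) = Pow(53, 2) = 2809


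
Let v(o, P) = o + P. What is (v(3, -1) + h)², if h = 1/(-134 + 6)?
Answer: 65025/16384 ≈ 3.9688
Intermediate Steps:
v(o, P) = P + o
h = -1/128 (h = 1/(-128) = -1/128 ≈ -0.0078125)
(v(3, -1) + h)² = ((-1 + 3) - 1/128)² = (2 - 1/128)² = (255/128)² = 65025/16384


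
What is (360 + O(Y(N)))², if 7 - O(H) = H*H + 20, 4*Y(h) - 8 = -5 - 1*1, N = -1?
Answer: 1923769/16 ≈ 1.2024e+5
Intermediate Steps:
Y(h) = ½ (Y(h) = 2 + (-5 - 1*1)/4 = 2 + (-5 - 1)/4 = 2 + (¼)*(-6) = 2 - 3/2 = ½)
O(H) = -13 - H² (O(H) = 7 - (H*H + 20) = 7 - (H² + 20) = 7 - (20 + H²) = 7 + (-20 - H²) = -13 - H²)
(360 + O(Y(N)))² = (360 + (-13 - (½)²))² = (360 + (-13 - 1*¼))² = (360 + (-13 - ¼))² = (360 - 53/4)² = (1387/4)² = 1923769/16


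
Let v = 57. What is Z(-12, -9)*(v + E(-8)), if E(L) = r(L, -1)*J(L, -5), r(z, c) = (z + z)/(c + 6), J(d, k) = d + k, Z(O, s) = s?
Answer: -4437/5 ≈ -887.40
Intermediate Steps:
r(z, c) = 2*z/(6 + c) (r(z, c) = (2*z)/(6 + c) = 2*z/(6 + c))
E(L) = 2*L*(-5 + L)/5 (E(L) = (2*L/(6 - 1))*(L - 5) = (2*L/5)*(-5 + L) = 2*L*(-5 + L)/5)
Z(-12, -9)*(v + E(-8)) = -9*(57 + (2/5)*(-8)*(-5 - 8)) = -9*(57 + (2/5)*(-8)*(-13)) = -9*(57 + 208/5) = -9*493/5 = -4437/5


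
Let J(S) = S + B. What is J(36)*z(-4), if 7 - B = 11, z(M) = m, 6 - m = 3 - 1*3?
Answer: 192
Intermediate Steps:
m = 6 (m = 6 - (3 - 1*3) = 6 - (3 - 3) = 6 - 1*0 = 6 + 0 = 6)
z(M) = 6
B = -4 (B = 7 - 1*11 = 7 - 11 = -4)
J(S) = -4 + S (J(S) = S - 4 = -4 + S)
J(36)*z(-4) = (-4 + 36)*6 = 32*6 = 192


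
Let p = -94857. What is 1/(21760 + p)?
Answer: -1/73097 ≈ -1.3680e-5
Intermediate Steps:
1/(21760 + p) = 1/(21760 - 94857) = 1/(-73097) = -1/73097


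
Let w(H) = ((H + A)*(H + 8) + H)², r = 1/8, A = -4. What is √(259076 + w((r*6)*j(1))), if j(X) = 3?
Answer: 3*√7376273/16 ≈ 509.24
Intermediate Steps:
r = ⅛ ≈ 0.12500
w(H) = (H + (-4 + H)*(8 + H))² (w(H) = ((H - 4)*(H + 8) + H)² = ((-4 + H)*(8 + H) + H)² = (H + (-4 + H)*(8 + H))²)
√(259076 + w((r*6)*j(1))) = √(259076 + (-32 + (((⅛)*6)*3)² + 5*(((⅛)*6)*3))²) = √(259076 + (-32 + ((¾)*3)² + 5*((¾)*3))²) = √(259076 + (-32 + (9/4)² + 5*(9/4))²) = √(259076 + (-32 + 81/16 + 45/4)²) = √(259076 + (-251/16)²) = √(259076 + 63001/256) = √(66386457/256) = 3*√7376273/16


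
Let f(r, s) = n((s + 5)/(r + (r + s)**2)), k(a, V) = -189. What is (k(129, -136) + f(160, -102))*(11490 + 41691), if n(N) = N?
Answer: -35425619073/3524 ≈ -1.0053e+7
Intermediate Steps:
f(r, s) = (5 + s)/(r + (r + s)**2) (f(r, s) = (s + 5)/(r + (r + s)**2) = (5 + s)/(r + (r + s)**2))
(k(129, -136) + f(160, -102))*(11490 + 41691) = (-189 + (5 - 102)/(160 + (160 - 102)**2))*(11490 + 41691) = (-189 - 97/(160 + 58**2))*53181 = (-189 - 97/(160 + 3364))*53181 = (-189 - 97/3524)*53181 = -666133/3524*53181 = -35425619073/3524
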